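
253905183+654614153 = 908519336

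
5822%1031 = 667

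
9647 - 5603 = 4044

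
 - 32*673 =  - 21536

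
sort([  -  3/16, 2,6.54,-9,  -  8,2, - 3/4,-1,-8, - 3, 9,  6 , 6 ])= [-9,-8,  -  8,-3, - 1,  -  3/4,-3/16, 2, 2,6, 6, 6.54,  9]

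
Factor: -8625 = - 3^1*5^3 * 23^1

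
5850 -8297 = -2447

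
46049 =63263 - 17214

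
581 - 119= 462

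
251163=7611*33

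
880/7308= 220/1827 = 0.12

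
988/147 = 6 + 106/147=6.72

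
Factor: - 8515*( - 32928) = 280381920 = 2^5* 3^1*5^1*7^3*13^1 * 131^1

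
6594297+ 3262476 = 9856773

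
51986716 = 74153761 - 22167045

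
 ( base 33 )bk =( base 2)101111111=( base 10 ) 383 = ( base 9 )465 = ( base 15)1A8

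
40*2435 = 97400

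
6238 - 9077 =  - 2839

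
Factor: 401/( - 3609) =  - 1/9 = - 3^(-2) 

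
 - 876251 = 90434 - 966685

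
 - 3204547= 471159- 3675706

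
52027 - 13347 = 38680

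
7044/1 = 7044 = 7044.00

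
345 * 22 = 7590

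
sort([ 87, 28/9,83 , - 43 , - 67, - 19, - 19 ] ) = [  -  67, - 43, - 19,-19, 28/9, 83,87 ] 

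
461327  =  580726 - 119399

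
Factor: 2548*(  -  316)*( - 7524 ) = 6058084032 = 2^6*3^2*7^2*11^1*13^1 *19^1*79^1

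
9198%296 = 22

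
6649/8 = 6649/8 = 831.12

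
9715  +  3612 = 13327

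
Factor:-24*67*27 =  - 43416  =  - 2^3*3^4*67^1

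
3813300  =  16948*225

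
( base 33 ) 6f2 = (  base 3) 100122102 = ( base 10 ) 7031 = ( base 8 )15567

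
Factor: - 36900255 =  - 3^1 * 5^1*7^1*97^1*3623^1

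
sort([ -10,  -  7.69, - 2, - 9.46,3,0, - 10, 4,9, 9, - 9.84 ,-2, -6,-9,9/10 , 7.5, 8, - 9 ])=[ - 10, - 10, - 9.84,-9.46, - 9, - 9,- 7.69,-6,- 2 ,- 2,0,9/10,3,4,7.5, 8,9,  9]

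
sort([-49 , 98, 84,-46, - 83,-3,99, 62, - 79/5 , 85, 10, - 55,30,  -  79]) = [ - 83,-79 , - 55, - 49, - 46,-79/5,-3, 10, 30,62, 84,85,  98, 99]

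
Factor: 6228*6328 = 2^5*3^2*7^1*113^1*173^1=39410784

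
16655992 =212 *78566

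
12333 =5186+7147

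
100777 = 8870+91907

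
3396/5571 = 1132/1857 = 0.61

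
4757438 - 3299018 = 1458420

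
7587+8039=15626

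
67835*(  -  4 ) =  - 271340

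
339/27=113/9 = 12.56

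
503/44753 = 503/44753 = 0.01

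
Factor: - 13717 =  - 11^1*29^1*43^1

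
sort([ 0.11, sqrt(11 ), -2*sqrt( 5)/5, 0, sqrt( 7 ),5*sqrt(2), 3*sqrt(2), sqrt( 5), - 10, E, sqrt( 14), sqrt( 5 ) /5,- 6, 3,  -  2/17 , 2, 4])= [ - 10, - 6, - 2*sqrt( 5 ) /5, - 2/17, 0, 0.11, sqrt( 5) /5 , 2,sqrt ( 5), sqrt( 7 ), E, 3, sqrt( 11) , sqrt(14), 4, 3*sqrt( 2 ), 5*sqrt( 2)]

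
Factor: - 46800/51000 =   -  2^1 * 3^1*5^ (-1)*13^1*17^( - 1 ) = - 78/85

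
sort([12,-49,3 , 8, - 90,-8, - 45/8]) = [ - 90, - 49,-8, - 45/8, 3,8,12]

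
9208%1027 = 992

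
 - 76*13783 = - 1047508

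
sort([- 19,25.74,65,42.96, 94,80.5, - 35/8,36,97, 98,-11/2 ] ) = [-19,-11/2,-35/8,25.74,36,42.96, 65,80.5,94,97,98] 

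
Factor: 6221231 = 6221231^1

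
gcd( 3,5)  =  1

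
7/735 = 1/105 = 0.01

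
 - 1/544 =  - 1/544 = - 0.00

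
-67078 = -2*33539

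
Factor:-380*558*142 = -30109680 = - 2^4 * 3^2*5^1*19^1*31^1 *71^1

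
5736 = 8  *717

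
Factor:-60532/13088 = -2^( - 3)*37^1 = -37/8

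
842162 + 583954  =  1426116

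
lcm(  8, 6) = 24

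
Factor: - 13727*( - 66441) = 3^1*7^1 *37^1*53^1*22147^1= 912035607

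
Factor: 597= 3^1 * 199^1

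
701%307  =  87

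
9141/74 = 123 + 39/74 = 123.53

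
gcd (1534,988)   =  26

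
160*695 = 111200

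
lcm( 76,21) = 1596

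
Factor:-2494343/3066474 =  - 2^( - 1)*3^( - 1)*53^( - 1)*59^1*67^1*631^1* 9643^ ( - 1)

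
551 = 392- - 159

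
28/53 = 28/53 = 0.53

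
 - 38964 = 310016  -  348980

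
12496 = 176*71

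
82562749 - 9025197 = 73537552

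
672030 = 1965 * 342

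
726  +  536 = 1262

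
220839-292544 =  - 71705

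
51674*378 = 19532772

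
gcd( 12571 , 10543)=13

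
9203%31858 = 9203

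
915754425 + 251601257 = 1167355682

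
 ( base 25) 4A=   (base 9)132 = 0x6E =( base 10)110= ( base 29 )3N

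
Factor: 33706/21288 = 2^( - 2) * 3^( - 1)*19^1= 19/12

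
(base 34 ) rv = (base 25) 1CO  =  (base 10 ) 949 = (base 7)2524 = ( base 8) 1665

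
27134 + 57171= 84305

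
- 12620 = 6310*( - 2) 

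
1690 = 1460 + 230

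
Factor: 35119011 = 3^1 * 19^1*47^1 * 13109^1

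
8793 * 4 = 35172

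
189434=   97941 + 91493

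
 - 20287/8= - 20287/8 = - 2535.88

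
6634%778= 410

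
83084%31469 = 20146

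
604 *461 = 278444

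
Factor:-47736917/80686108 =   -  2^( - 2 )*20171527^( - 1)*47736917^1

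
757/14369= 757/14369 = 0.05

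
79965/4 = 19991 +1/4 = 19991.25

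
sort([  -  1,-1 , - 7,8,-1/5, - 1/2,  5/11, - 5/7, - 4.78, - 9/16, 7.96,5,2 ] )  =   [ - 7,- 4.78, - 1,- 1, - 5/7,  -  9/16, - 1/2,-1/5, 5/11,2,5,7.96 , 8 ] 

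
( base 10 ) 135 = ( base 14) 99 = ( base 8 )207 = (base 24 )5F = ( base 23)5K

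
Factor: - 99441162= -2^1 * 3^3*821^1 * 2243^1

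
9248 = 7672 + 1576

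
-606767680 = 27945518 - 634713198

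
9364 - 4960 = 4404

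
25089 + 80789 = 105878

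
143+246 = 389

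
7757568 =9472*819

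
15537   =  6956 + 8581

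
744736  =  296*2516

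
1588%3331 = 1588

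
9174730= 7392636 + 1782094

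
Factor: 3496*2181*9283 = 70780795608 = 2^3*3^1 * 19^1 * 23^1*727^1 * 9283^1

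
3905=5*781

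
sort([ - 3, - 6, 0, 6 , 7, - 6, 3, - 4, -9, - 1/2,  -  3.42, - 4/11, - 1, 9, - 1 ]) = [- 9, - 6, -6, - 4,-3.42, - 3, - 1, - 1, - 1/2,-4/11,0,3,  6, 7, 9]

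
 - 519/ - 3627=173/1209 = 0.14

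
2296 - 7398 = -5102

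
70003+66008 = 136011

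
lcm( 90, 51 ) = 1530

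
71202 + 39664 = 110866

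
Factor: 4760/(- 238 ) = -20 = - 2^2*5^1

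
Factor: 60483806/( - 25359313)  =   - 2^1*7^( - 2 ) * 673^( - 1)*769^( - 1 )*3851^1 * 7853^1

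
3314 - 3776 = -462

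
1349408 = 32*42169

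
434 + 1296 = 1730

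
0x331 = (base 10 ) 817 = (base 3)1010021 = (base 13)4AB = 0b1100110001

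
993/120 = 8+11/40 = 8.28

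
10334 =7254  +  3080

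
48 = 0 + 48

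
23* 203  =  4669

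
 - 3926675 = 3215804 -7142479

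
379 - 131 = 248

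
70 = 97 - 27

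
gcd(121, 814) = 11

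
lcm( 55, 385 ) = 385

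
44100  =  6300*7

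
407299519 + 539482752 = 946782271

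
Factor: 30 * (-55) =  - 1650 =-2^1*3^1*5^2*11^1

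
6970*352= 2453440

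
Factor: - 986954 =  - 2^1 * 131^1*3767^1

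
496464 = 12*41372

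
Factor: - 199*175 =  - 34825 = -5^2*7^1*199^1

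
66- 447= -381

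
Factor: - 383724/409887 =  - 2^2* 11^1*47^( - 1 ) = - 44/47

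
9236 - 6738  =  2498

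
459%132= 63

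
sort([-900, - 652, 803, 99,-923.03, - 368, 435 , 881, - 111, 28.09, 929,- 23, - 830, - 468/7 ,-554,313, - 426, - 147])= [ - 923.03, - 900, -830, - 652, - 554,- 426, - 368 ,-147,-111,- 468/7,-23 , 28.09 , 99, 313, 435,803, 881, 929 ] 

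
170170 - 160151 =10019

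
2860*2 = 5720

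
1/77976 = 1/77976 = 0.00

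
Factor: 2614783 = 337^1 * 7759^1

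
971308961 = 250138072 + 721170889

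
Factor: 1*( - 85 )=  - 5^1*17^1 = -85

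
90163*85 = 7663855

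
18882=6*3147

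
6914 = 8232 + - 1318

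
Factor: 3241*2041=6614881= 7^1*13^1*157^1 * 463^1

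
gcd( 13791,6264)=3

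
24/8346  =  4/1391 = 0.00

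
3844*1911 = 7345884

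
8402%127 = 20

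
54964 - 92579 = - 37615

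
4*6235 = 24940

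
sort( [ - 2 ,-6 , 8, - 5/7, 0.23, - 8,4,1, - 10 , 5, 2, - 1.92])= [  -  10,  -  8,-6, -2,  -  1.92, - 5/7,0.23,1,2,4,5, 8] 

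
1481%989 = 492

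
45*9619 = 432855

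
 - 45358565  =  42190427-87548992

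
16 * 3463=55408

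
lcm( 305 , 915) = 915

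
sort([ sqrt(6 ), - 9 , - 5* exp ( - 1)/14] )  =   [ - 9, -5 * exp(-1 )/14, sqrt(6 )]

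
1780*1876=3339280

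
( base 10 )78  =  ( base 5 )303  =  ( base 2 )1001110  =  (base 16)4e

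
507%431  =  76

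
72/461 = 72/461 = 0.16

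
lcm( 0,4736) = 0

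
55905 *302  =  16883310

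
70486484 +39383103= 109869587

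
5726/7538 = 2863/3769 = 0.76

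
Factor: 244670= 2^1*5^1*43^1*569^1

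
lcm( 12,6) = 12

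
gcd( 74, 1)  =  1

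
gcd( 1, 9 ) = 1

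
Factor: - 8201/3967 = -59^1 * 139^1 * 3967^( -1) 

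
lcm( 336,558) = 31248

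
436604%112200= 100004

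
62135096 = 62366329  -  231233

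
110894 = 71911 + 38983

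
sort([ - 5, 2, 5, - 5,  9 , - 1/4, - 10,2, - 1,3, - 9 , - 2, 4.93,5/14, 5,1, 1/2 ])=[ - 10, - 9, - 5,- 5 , - 2, - 1,-1/4,5/14, 1/2, 1,  2,  2,  3, 4.93, 5,5 , 9 ]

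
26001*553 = 14378553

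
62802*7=439614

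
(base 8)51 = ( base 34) 17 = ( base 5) 131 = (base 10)41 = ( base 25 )1G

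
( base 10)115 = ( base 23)50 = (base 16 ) 73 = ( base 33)3G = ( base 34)3d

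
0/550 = 0 = 0.00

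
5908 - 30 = 5878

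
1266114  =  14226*89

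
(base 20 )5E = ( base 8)162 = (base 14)82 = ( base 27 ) 46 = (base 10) 114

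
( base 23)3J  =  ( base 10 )88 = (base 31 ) 2Q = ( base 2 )1011000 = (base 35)2i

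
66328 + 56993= 123321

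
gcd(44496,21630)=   618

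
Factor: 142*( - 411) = -2^1*3^1* 71^1*137^1 = - 58362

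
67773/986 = 2337/34 = 68.74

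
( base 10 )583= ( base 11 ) 490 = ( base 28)KN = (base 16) 247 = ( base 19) 1BD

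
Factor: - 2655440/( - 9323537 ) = 2^4 * 5^1 * 19^1*1747^1*9323537^( - 1) 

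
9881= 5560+4321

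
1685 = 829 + 856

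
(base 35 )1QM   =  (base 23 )41i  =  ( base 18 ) 6bf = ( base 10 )2157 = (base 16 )86d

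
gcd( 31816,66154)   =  194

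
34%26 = 8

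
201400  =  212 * 950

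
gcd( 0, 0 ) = 0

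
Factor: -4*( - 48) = 192 =2^6 * 3^1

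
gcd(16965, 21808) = 29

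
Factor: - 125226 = -2^1 *3^4 * 773^1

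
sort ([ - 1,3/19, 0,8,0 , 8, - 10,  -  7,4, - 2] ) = [ - 10 , - 7, - 2 ,  -  1, 0,0,  3/19,4,8,8] 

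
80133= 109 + 80024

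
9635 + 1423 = 11058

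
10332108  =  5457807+4874301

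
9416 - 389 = 9027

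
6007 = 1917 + 4090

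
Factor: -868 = -2^2*7^1 * 31^1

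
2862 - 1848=1014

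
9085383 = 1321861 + 7763522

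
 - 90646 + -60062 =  - 150708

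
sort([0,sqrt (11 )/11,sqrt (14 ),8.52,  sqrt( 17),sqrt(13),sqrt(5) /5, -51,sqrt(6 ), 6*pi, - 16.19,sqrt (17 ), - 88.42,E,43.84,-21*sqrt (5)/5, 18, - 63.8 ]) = [ - 88.42,- 63.8 , - 51,  -  16.19, - 21 * sqrt(5)/5,0,sqrt(11 )/11,  sqrt( 5 ) /5 , sqrt( 6 ), E, sqrt(13),  sqrt(14),sqrt(17),sqrt( 17 ),8.52,18,6*pi,43.84]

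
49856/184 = 270 + 22/23 = 270.96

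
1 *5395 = 5395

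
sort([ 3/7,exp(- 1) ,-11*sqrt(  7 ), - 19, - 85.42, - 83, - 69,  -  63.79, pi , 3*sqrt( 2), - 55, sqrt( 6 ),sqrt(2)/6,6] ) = [  -  85.42, - 83, - 69 , - 63.79, -55, - 11*sqrt( 7), - 19, sqrt( 2 )/6, exp(-1 ), 3/7,  sqrt(6)  ,  pi, 3 * sqrt( 2 ), 6]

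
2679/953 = 2679/953 = 2.81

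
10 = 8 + 2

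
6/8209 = 6/8209 = 0.00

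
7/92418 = 7/92418  =  0.00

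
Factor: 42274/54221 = 46/59 = 2^1*23^1*59^( - 1 ) 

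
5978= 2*2989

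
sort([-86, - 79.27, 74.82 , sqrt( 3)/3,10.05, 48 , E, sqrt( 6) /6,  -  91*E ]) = [ - 91*E, - 86,- 79.27,sqrt(  6 )/6,sqrt( 3) /3,E,  10.05 , 48,  74.82 ] 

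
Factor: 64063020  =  2^2*3^1*5^1 * 7^1 * 152531^1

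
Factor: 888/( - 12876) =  - 2^1*29^( - 1) = -2/29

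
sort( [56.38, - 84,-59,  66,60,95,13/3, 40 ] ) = [ - 84, - 59,13/3,40,56.38, 60,66, 95] 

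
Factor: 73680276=2^2 * 3^1 * 6140023^1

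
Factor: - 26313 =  - 3^1*7^2*179^1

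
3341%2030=1311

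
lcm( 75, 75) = 75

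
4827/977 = 4827/977 = 4.94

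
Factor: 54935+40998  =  95933= 23^1*43^1*97^1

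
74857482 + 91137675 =165995157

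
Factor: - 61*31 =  - 1891 = - 31^1*61^1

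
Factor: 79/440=2^(  -  3)*5^ ( - 1) * 11^( - 1)*79^1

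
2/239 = 2/239  =  0.01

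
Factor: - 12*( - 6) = 72 = 2^3*3^2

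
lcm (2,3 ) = 6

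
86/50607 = 86/50607  =  0.00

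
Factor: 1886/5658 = 3^( - 1)  =  1/3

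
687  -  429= 258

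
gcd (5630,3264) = 2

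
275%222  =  53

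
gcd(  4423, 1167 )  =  1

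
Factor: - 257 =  - 257^1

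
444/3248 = 111/812 = 0.14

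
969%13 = 7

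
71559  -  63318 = 8241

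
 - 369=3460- 3829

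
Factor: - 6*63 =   -  2^1*3^3*7^1 = -378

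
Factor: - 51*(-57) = 2907 = 3^2 * 17^1 * 19^1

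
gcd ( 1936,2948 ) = 44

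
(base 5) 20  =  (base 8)12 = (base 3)101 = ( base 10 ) 10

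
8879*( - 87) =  - 772473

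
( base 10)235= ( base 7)454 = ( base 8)353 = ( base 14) 12B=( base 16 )EB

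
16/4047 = 16/4047 = 0.00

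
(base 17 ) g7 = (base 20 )dj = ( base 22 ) CF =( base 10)279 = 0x117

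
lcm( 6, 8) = 24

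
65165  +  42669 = 107834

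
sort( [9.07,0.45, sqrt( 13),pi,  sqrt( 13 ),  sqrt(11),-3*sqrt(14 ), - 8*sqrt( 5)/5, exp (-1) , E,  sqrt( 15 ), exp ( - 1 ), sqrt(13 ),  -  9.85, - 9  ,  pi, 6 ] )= [-3*sqrt(14 ), - 9.85,  -  9,-8*sqrt(5) /5, exp( - 1 ),exp(-1 ), 0.45,E, pi, pi,sqrt( 11 ), sqrt( 13 ),  sqrt( 13) , sqrt( 13), sqrt ( 15 ) , 6, 9.07] 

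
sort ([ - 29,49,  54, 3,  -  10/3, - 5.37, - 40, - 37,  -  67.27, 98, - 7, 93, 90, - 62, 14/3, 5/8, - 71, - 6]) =[ - 71,  -  67.27, - 62, - 40, - 37, - 29, - 7, - 6,  -  5.37, - 10/3,5/8, 3, 14/3, 49, 54,90, 93,98 ] 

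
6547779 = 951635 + 5596144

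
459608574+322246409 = 781854983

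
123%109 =14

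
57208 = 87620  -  30412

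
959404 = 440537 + 518867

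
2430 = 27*90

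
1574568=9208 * 171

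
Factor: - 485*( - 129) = 3^1*5^1*43^1*97^1 = 62565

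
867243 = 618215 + 249028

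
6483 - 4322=2161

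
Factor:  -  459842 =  - 2^1*  43^1 * 5347^1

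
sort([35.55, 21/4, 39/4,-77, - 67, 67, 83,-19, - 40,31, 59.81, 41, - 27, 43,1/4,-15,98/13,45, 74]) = [  -  77, - 67,-40, - 27,-19,-15, 1/4, 21/4,98/13, 39/4,  31, 35.55, 41, 43,  45, 59.81, 67,74 , 83]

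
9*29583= 266247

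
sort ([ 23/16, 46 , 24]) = [ 23/16,24,46 ]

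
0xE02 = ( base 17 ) c6g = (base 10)3586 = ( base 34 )33g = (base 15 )10E1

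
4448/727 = 4448/727   =  6.12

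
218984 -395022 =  - 176038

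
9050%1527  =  1415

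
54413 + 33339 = 87752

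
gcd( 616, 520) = 8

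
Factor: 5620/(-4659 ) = -2^2  *3^( - 1)*5^1* 281^1*1553^( - 1 ) 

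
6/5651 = 6/5651 = 0.00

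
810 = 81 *10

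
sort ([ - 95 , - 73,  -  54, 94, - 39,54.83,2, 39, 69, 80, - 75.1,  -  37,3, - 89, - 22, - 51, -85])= [-95,  -  89, - 85, - 75.1,  -  73,  -  54,-51,-39  , - 37,-22, 2, 3,  39, 54.83,69, 80, 94 ]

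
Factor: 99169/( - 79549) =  - 7^1*31^1*457^1*79549^ ( - 1 ) 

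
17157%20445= 17157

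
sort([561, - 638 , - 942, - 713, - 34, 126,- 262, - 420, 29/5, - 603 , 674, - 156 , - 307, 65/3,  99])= [ - 942, - 713, - 638, - 603, - 420, - 307,  -  262, - 156 ,-34, 29/5, 65/3,99 , 126, 561, 674 ]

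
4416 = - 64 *(-69 ) 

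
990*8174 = 8092260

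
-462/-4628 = 231/2314 = 0.10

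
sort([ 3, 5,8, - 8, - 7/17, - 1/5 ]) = [ - 8, - 7/17, - 1/5, 3,5,8]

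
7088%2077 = 857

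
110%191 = 110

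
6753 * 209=1411377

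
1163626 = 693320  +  470306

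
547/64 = 547/64 = 8.55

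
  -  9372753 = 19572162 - 28944915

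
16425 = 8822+7603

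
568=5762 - 5194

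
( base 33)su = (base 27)189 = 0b1110111010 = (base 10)954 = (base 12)676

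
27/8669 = 27/8669  =  0.00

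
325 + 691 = 1016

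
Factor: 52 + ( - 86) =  - 2^1*17^1 = - 34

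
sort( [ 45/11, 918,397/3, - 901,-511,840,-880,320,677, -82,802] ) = [ - 901, - 880, - 511 , - 82,45/11, 397/3, 320, 677 , 802, 840, 918]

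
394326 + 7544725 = 7939051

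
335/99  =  3 + 38/99 = 3.38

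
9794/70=4897/35 = 139.91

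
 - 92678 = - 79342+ - 13336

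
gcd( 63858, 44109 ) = 87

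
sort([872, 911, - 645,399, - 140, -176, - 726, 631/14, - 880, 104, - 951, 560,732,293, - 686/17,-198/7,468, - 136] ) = [-951,- 880, - 726 ,  -  645, - 176,- 140, - 136, - 686/17, - 198/7,631/14, 104,293, 399,468,560, 732 , 872, 911]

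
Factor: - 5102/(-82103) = 2^1 * 7^(-1 )*37^ ( - 1)  *317^( - 1)  *  2551^1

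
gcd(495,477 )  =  9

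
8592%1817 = 1324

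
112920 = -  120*( - 941)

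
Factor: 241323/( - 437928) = - 2^(  -  3 )*71^( - 1)*313^1=-313/568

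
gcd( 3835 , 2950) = 295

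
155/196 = 155/196 = 0.79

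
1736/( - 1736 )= - 1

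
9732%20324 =9732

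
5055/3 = 1685 = 1685.00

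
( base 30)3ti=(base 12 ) 20b0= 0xE04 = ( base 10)3588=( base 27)4oo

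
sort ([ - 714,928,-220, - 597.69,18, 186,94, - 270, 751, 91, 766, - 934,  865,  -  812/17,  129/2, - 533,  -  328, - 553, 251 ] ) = [  -  934, - 714, - 597.69, - 553, - 533,  -  328, - 270, - 220, - 812/17,18, 129/2, 91 , 94,186,251, 751, 766, 865,928] 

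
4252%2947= 1305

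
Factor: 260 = 2^2*5^1*13^1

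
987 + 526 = 1513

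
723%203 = 114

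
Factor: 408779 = 7^1*23^1 * 2539^1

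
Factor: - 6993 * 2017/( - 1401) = 3^2 * 7^1*37^1*467^ (-1 ) * 2017^1 = 4701627/467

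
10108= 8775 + 1333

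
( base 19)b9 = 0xda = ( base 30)78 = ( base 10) 218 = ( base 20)ai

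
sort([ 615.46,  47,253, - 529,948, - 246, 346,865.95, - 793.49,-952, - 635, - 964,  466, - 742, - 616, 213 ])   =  [ - 964, - 952,-793.49, - 742, - 635,  -  616, - 529, - 246,47, 213, 253, 346,466, 615.46, 865.95,948 ]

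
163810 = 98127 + 65683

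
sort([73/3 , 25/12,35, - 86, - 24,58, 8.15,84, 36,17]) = [  -  86 , - 24 , 25/12,8.15,17, 73/3, 35,36,58,84 ]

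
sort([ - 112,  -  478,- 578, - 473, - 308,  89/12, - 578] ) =[ - 578, - 578,- 478,  -  473,  -  308, - 112 , 89/12 ] 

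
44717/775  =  57+ 542/775 = 57.70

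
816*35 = 28560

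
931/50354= 931/50354 = 0.02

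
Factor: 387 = 3^2*43^1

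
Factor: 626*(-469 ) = -293594 = - 2^1*7^1*67^1*313^1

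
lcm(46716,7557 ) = 513876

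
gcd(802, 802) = 802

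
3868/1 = 3868  =  3868.00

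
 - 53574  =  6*( - 8929) 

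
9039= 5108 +3931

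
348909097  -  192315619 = 156593478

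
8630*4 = 34520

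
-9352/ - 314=4676/157 = 29.78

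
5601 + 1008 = 6609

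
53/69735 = 53/69735 = 0.00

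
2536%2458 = 78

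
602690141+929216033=1531906174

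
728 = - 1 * (- 728) 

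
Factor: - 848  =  -2^4 * 53^1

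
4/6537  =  4/6537= 0.00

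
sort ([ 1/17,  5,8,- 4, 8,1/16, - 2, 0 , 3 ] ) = [- 4, - 2, 0, 1/17, 1/16,3, 5, 8,8 ] 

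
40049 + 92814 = 132863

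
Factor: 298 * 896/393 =2^8*3^( - 1)*7^1*131^( - 1) * 149^1=267008/393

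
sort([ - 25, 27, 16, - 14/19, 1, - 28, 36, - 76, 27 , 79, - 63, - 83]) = [-83, - 76, - 63, - 28, -25, - 14/19,  1, 16,27,27, 36,79]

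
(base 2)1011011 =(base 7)160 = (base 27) 3a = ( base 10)91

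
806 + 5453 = 6259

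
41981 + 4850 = 46831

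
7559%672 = 167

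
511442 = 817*626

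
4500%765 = 675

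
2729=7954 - 5225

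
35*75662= 2648170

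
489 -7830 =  - 7341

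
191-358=-167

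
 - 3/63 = - 1/21= -0.05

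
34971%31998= 2973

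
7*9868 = 69076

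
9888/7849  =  1  +  2039/7849 = 1.26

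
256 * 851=217856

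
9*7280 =65520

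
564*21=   11844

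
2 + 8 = 10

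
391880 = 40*9797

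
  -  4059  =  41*(-99) 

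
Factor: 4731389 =13^1 * 17^1*79^1*271^1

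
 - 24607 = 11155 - 35762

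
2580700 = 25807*100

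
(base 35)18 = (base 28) 1f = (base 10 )43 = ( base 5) 133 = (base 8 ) 53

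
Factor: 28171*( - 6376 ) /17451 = -179618296/17451 = - 2^3*3^( - 2)*7^(-1 )*11^1*13^1 * 197^1*277^(-1 )*797^1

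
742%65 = 27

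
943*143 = 134849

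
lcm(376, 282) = 1128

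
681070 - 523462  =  157608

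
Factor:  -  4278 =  -2^1*3^1*23^1  *  31^1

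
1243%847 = 396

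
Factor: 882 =2^1*3^2 * 7^2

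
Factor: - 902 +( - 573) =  - 5^2*59^1 = - 1475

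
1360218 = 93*14626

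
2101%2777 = 2101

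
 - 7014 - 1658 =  - 8672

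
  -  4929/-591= 8 + 67/197 = 8.34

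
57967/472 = 122 + 383/472 = 122.81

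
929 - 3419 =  - 2490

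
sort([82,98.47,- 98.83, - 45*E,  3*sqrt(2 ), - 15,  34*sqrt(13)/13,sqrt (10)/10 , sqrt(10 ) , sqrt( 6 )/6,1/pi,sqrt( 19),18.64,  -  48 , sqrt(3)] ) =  [ - 45*E, - 98.83,-48,  -  15,sqrt (10)/10,  1/pi,sqrt ( 6) /6,sqrt(3),  sqrt(10),3*sqrt ( 2), sqrt( 19) , 34*sqrt(13)/13, 18.64,82,  98.47]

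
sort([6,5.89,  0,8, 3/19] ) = [ 0,3/19,5.89 , 6,  8]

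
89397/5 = 17879+2/5 = 17879.40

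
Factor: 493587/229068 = 181/84 = 2^( - 2 ) *3^(-1)* 7^( - 1 )*181^1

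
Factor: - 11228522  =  -2^1 * 263^1*21347^1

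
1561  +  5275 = 6836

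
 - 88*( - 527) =46376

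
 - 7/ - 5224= 7/5224 = 0.00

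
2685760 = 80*33572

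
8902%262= 256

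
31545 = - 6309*( - 5 ) 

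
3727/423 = 8+343/423 = 8.81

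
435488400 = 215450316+220038084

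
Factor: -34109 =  - 23^1 *1483^1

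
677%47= 19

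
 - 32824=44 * ( - 746 ) 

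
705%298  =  109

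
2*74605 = 149210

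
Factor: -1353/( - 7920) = 41/240 = 2^(  -  4)*3^ ( - 1 )*5^( - 1)*41^1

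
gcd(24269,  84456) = 1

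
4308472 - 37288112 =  - 32979640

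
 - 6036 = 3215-9251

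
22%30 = 22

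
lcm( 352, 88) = 352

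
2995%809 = 568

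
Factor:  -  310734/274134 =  - 849/749 = -3^1 *7^( - 1) * 107^( - 1 ) * 283^1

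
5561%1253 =549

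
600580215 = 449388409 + 151191806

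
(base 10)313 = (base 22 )E5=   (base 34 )97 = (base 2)100111001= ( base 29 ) AN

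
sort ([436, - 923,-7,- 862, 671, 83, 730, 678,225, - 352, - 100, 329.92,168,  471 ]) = [-923,- 862, - 352, -100, - 7,83, 168, 225, 329.92,  436,471, 671 , 678,730] 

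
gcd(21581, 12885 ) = 1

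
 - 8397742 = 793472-9191214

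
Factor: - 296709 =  - 3^1*7^1*71^1*199^1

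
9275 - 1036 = 8239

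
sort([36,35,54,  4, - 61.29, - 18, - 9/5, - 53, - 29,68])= [- 61.29, - 53, - 29, - 18, - 9/5, 4,35,36,54,  68]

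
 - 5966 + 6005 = 39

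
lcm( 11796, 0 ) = 0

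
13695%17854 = 13695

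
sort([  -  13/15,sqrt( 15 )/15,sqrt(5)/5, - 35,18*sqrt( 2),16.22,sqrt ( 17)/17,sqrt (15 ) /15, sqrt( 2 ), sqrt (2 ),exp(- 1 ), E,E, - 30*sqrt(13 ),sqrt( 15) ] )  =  [ - 30*sqrt(13), - 35 , - 13/15,sqrt( 17 ) /17, sqrt(15 )/15,sqrt( 15)/15,exp( - 1), sqrt(5 )/5,sqrt(2),sqrt(2),E, E,sqrt(15 ),16.22,18*sqrt( 2)]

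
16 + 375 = 391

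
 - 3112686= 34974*(-89 )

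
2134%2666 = 2134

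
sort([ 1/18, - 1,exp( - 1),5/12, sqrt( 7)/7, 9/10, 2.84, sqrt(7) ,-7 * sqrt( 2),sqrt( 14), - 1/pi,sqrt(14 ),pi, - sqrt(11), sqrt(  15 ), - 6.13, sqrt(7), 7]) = [ - 7*sqrt(2) , - 6.13, - sqrt(11), - 1 , - 1/pi,1/18, exp( - 1), sqrt(7)/7, 5/12,9/10, sqrt ( 7),sqrt(7 ), 2.84, pi,sqrt ( 14 ), sqrt(14), sqrt(15),7 ]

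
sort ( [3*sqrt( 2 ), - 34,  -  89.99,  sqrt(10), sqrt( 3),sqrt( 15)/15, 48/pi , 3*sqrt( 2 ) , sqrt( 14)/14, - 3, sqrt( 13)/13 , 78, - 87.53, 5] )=[-89.99, - 87.53, - 34, - 3, sqrt( 15) /15, sqrt( 14)/14,sqrt(13)/13,sqrt( 3),sqrt( 10), 3*sqrt( 2 ),3*sqrt( 2), 5,48/pi, 78 ] 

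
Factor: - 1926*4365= -8406990=-2^1*3^4 * 5^1 * 97^1*107^1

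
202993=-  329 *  ( - 617) 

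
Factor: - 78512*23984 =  - 1883031808 = - 2^8*7^1 * 701^1 * 1499^1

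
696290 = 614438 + 81852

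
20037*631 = 12643347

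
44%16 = 12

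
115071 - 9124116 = -9009045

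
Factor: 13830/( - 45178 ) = -15/49 = - 3^1*5^1 * 7^(-2 )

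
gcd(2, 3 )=1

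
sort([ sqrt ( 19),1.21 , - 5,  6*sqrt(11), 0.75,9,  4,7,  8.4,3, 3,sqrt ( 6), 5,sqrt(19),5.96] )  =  [ - 5,0.75, 1.21, sqrt(6), 3, 3,  4, sqrt( 19 ),sqrt (19),5, 5.96,7,8.4,  9,6*sqrt( 11) ]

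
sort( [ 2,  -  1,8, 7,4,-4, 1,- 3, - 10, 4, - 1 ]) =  [ - 10, - 4 ,  -  3,  -  1 , - 1, 1, 2,4,4, 7,8 ] 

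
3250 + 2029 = 5279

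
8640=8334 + 306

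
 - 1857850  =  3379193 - 5237043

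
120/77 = 1 + 43/77 =1.56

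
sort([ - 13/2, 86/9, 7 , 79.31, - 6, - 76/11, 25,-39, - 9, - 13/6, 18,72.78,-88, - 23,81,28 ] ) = [ - 88, - 39, - 23, - 9, - 76/11 , - 13/2, - 6, - 13/6, 7, 86/9, 18,25, 28,  72.78, 79.31, 81] 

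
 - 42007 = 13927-55934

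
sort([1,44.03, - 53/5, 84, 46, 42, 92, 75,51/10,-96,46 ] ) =[-96, - 53/5,1, 51/10  ,  42, 44.03, 46 , 46, 75, 84, 92]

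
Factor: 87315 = 3^1 * 5^1*5821^1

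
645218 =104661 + 540557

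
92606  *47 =4352482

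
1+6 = 7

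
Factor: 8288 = 2^5*7^1*37^1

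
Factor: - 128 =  - 2^7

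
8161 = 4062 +4099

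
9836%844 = 552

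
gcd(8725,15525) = 25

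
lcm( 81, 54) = 162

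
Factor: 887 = 887^1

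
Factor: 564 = 2^2*3^1*47^1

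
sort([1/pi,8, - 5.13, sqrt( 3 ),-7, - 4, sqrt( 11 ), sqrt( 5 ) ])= [ - 7, - 5.13,  -  4, 1/pi, sqrt(3), sqrt(5), sqrt( 11 ), 8] 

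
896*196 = 175616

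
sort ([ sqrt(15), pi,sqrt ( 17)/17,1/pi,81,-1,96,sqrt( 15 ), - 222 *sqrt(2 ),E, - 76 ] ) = [ - 222  *sqrt(2), - 76, - 1,sqrt(17)/17,1/pi,E,pi,sqrt(15), sqrt(15), 81,96]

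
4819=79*61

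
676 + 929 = 1605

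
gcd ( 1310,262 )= 262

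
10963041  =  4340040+6623001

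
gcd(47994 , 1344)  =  6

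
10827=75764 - 64937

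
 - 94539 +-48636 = -143175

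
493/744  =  493/744 =0.66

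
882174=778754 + 103420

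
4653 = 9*517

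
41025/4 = 10256 + 1/4 =10256.25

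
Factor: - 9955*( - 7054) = 70222570 = 2^1*5^1*11^1* 181^1*3527^1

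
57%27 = 3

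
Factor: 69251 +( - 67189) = 2^1 * 1031^1 = 2062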